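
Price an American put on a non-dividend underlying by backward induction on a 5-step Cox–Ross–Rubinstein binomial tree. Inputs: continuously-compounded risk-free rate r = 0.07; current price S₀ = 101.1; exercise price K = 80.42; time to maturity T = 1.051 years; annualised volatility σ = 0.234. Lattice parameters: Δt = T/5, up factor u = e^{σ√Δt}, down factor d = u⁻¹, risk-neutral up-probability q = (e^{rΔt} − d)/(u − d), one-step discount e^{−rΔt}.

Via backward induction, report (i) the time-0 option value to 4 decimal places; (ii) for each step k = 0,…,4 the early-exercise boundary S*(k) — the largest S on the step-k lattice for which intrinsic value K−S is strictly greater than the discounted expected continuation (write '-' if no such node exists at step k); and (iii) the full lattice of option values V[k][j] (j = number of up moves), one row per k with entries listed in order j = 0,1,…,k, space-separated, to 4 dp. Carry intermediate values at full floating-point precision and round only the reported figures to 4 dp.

price = 1.2370
boundary = - - - - 65.8235
tree:
1.2370
2.3915 0.2959
4.5243 0.6559 0.0000
8.3067 1.4537 0.0000 0.0000
14.5965 3.2222 0.0000 0.0000 0.0000
21.2927 7.1420 0.0000 0.0000 0.0000 0.0000

Δt=0.21020, u=1.11325, d=0.89827, q=0.54215, disc=e^(-rΔt)=0.98539
k=5 terminal: V=max(K-S,0) → 21.2927 7.1420 0.0000 0.0000 0.0000 0.0000
k=4: j=0 S=65.8235 intr=14.5965 cont=13.4219 V=14.5965[EX]; j=1 S=81.5767 intr=0.0000 cont=3.2222 V=3.2222[hold]; j=2 S=101.1000 intr=0.0000 cont=0.0000 V=0.0000[hold]; j=3 S=125.2957 intr=0.0000 cont=0.0000 V=0.0000[hold]; j=4 S=155.2821 intr=0.0000 cont=0.0000 V=0.0000[hold]  S*(4)=65.8235
k=3: j=0 S=73.2780 intr=7.1420 cont=8.3067 V=8.3067[hold]; j=1 S=90.8152 intr=0.0000 cont=1.4537 V=1.4537[hold]; j=2 S=112.5495 intr=0.0000 cont=0.0000 V=0.0000[hold]; j=3 S=139.4854 intr=0.0000 cont=0.0000 V=0.0000[hold]  S*(3)=-
k=2: j=0 S=81.5767 intr=0.0000 cont=4.5243 V=4.5243[hold]; j=1 S=101.1000 intr=0.0000 cont=0.6559 V=0.6559[hold]; j=2 S=125.2957 intr=0.0000 cont=0.0000 V=0.0000[hold]  S*(2)=-
k=1: j=0 S=90.8152 intr=0.0000 cont=2.3915 V=2.3915[hold]; j=1 S=112.5495 intr=0.0000 cont=0.2959 V=0.2959[hold]  S*(1)=-
k=0: j=0 S=101.1000 intr=0.0000 cont=1.2370 V=1.2370[hold]  S*(0)=-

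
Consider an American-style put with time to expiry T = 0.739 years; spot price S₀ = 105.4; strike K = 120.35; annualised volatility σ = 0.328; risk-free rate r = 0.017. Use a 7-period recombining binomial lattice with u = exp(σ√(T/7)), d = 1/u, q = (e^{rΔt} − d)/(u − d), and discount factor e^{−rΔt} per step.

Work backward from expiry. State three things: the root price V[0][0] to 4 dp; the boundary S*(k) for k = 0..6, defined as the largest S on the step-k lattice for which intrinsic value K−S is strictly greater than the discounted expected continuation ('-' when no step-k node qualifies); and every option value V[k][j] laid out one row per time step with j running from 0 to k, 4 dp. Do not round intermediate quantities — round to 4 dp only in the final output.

Δt=0.10557, u=1.11246, d=0.89891, q=0.48179, disc=e^(-rΔt)=0.99821
k=7 terminal: V=max(K-S,0) → 70.3636 58.4885 43.7924 25.6049 3.0968 0.0000 0.0000 0.0000
k=6: j=0 S=55.6079 intr=64.7421 cont=64.5263 V=64.7421[EX]; j=1 S=68.8184 intr=51.5316 cont=51.3158 V=51.5316[EX]; j=2 S=85.1672 intr=35.1828 cont=34.9670 V=35.1828[EX]; j=3 S=105.4000 intr=14.9500 cont=14.7342 V=14.9500[EX]; j=4 S=130.4394 intr=0.0000 cont=1.6019 V=1.6019[hold]; j=5 S=161.4272 intr=0.0000 cont=0.0000 V=0.0000[hold]; j=6 S=199.7767 intr=0.0000 cont=0.0000 V=0.0000[hold]  S*(6)=105.4000
k=5: j=0 S=61.8615 intr=58.4885 cont=58.2727 V=58.4885[EX]; j=1 S=76.5576 intr=43.7924 cont=43.5766 V=43.7924[EX]; j=2 S=94.7451 intr=25.6049 cont=25.3891 V=25.6049[EX]; j=3 S=117.2532 intr=3.0968 cont=8.5037 V=8.5037[hold]; j=4 S=145.1085 intr=0.0000 cont=0.8286 V=0.8286[hold]; j=5 S=179.5812 intr=0.0000 cont=0.0000 V=0.0000[hold]  S*(5)=94.7451
k=4: j=0 S=68.8184 intr=51.5316 cont=51.3158 V=51.5316[EX]; j=1 S=85.1672 intr=35.1828 cont=34.9670 V=35.1828[EX]; j=2 S=105.4000 intr=14.9500 cont=17.3345 V=17.3345[hold]; j=3 S=130.4394 intr=0.0000 cont=4.7973 V=4.7973[hold]; j=4 S=161.4272 intr=0.0000 cont=0.4286 V=0.4286[hold]  S*(4)=85.1672
k=3: j=0 S=76.5576 intr=43.7924 cont=43.5766 V=43.7924[EX]; j=1 S=94.7451 intr=25.6049 cont=26.5359 V=26.5359[hold]; j=2 S=117.2532 intr=3.0968 cont=11.2739 V=11.2739[hold]; j=3 S=145.1085 intr=0.0000 cont=2.6877 V=2.6877[hold]  S*(3)=76.5576
k=2: j=0 S=85.1672 intr=35.1828 cont=35.4147 V=35.4147[hold]; j=1 S=105.4000 intr=14.9500 cont=19.1484 V=19.1484[hold]; j=2 S=130.4394 intr=0.0000 cont=7.1243 V=7.1243[hold]  S*(2)=-
k=1: j=0 S=94.7451 intr=25.6049 cont=27.5283 V=27.5283[hold]; j=1 S=117.2532 intr=3.0968 cont=13.3313 V=13.3313[hold]  S*(1)=-
k=0: j=0 S=105.4000 intr=14.9500 cont=20.6512 V=20.6512[hold]  S*(0)=-

price = 20.6512
boundary = - - - 76.5576 85.1672 94.7451 105.4000
tree:
20.6512
27.5283 13.3313
35.4147 19.1484 7.1243
43.7924 26.5359 11.2739 2.6877
51.5316 35.1828 17.3345 4.7973 0.4286
58.4885 43.7924 25.6049 8.5037 0.8286 0.0000
64.7421 51.5316 35.1828 14.9500 1.6019 0.0000 0.0000
70.3636 58.4885 43.7924 25.6049 3.0968 0.0000 0.0000 0.0000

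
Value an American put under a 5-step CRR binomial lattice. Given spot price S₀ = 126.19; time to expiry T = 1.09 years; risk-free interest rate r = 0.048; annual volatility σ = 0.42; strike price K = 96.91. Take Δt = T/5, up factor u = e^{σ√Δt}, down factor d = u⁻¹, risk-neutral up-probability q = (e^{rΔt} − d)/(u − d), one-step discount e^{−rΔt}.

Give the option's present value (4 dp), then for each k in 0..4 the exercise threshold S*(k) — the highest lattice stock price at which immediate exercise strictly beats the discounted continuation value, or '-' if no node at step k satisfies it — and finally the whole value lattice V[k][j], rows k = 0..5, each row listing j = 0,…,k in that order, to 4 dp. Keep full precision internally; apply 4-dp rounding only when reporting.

Δt=0.21800  u=1.21665  d=0.82193  q=0.47778  discount=0.98959
step 5 (expiry): payoffs max(K−S,0) = 49.5732 26.8404 0.0000 0.0000 0.0000 0.0000
step 4: (k=4,j=0): S=57.5923, (K−S)⁺=39.3177, hold=38.3089 ⇒ V=39.3177 exercise | (k=4,j=1): S=85.2501, (K−S)⁺=11.6599, hold=13.8707 ⇒ V=13.8707 continue | (k=4,j=2): S=126.1900, (K−S)⁺=0.0000, hold=0.0000 ⇒ V=0.0000 continue | (k=4,j=3): S=186.7907, (K−S)⁺=0.0000, hold=0.0000 ⇒ V=0.0000 continue | (k=4,j=4): S=276.4939, (K−S)⁺=0.0000, hold=0.0000 ⇒ V=0.0000 continue  boundary S*=57.5923
step 3: (k=3,j=0): S=70.0696, (K−S)⁺=26.8404, hold=26.8769 ⇒ V=26.8769 continue | (k=3,j=1): S=103.7194, (K−S)⁺=0.0000, hold=7.1681 ⇒ V=7.1681 continue | (k=3,j=2): S=153.5289, (K−S)⁺=0.0000, hold=0.0000 ⇒ V=0.0000 continue | (k=3,j=3): S=227.2586, (K−S)⁺=0.0000, hold=0.0000 ⇒ V=0.0000 continue  boundary S*=-
step 2: (k=2,j=0): S=85.2501, (K−S)⁺=11.6599, hold=17.2787 ⇒ V=17.2787 continue | (k=2,j=1): S=126.1900, (K−S)⁺=0.0000, hold=3.7044 ⇒ V=3.7044 continue | (k=2,j=2): S=186.7907, (K−S)⁺=0.0000, hold=0.0000 ⇒ V=0.0000 continue  boundary S*=-
step 1: (k=1,j=0): S=103.7194, (K−S)⁺=0.0000, hold=10.6808 ⇒ V=10.6808 continue | (k=1,j=1): S=153.5289, (K−S)⁺=0.0000, hold=1.9144 ⇒ V=1.9144 continue  boundary S*=-
step 0: (k=0,j=0): S=126.1900, (K−S)⁺=0.0000, hold=6.4248 ⇒ V=6.4248 continue  boundary S*=-

price = 6.4248
boundary = - - - - 57.5923
tree:
6.4248
10.6808 1.9144
17.2787 3.7044 0.0000
26.8769 7.1681 0.0000 0.0000
39.3177 13.8707 0.0000 0.0000 0.0000
49.5732 26.8404 0.0000 0.0000 0.0000 0.0000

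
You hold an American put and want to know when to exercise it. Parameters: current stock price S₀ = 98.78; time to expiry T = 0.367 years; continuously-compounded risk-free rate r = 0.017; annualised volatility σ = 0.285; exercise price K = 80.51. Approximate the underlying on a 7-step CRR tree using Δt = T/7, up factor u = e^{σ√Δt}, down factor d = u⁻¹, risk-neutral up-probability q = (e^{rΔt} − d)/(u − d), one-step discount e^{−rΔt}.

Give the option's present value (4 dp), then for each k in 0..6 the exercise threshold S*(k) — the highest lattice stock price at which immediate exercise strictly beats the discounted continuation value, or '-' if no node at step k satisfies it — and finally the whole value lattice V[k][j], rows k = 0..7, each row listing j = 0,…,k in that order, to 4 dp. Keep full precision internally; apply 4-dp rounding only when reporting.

price = 0.7111
boundary = - - - - - - 66.7765
tree:
0.7111
1.2423 0.1606
2.1369 0.3155 0.0000
3.6013 0.6197 0.0000 0.0000
5.9027 1.2174 0.0000 0.0000 0.0000
9.2934 2.3917 0.0000 0.0000 0.0000 0.0000
13.7335 4.6986 0.0000 0.0000 0.0000 0.0000 0.0000
17.9520 9.2305 0.0000 0.0000 0.0000 0.0000 0.0000 0.0000

Δt=0.05243  u=1.06743  d=0.93683  q=0.49052  discount=0.99911
step 7 (expiry): payoffs max(K−S,0) = 17.9520 9.2305 0.0000 0.0000 0.0000 0.0000 0.0000 0.0000
step 6: (k=6,j=0): S=66.7765, (K−S)⁺=13.7335, hold=13.6618 ⇒ V=13.7335 exercise | (k=6,j=1): S=76.0861, (K−S)⁺=4.4239, hold=4.6986 ⇒ V=4.6986 continue | (k=6,j=2): S=86.6936, (K−S)⁺=0.0000, hold=0.0000 ⇒ V=0.0000 continue | (k=6,j=3): S=98.7800, (K−S)⁺=0.0000, hold=0.0000 ⇒ V=0.0000 continue | (k=6,j=4): S=112.5514, (K−S)⁺=0.0000, hold=0.0000 ⇒ V=0.0000 continue | (k=6,j=5): S=128.2427, (K−S)⁺=0.0000, hold=0.0000 ⇒ V=0.0000 continue | (k=6,j=6): S=146.1215, (K−S)⁺=0.0000, hold=0.0000 ⇒ V=0.0000 continue  boundary S*=66.7765
step 5: (k=5,j=0): S=71.2795, (K−S)⁺=9.2305, hold=9.2934 ⇒ V=9.2934 continue | (k=5,j=1): S=81.2169, (K−S)⁺=0.0000, hold=2.3917 ⇒ V=2.3917 continue | (k=5,j=2): S=92.5397, (K−S)⁺=0.0000, hold=0.0000 ⇒ V=0.0000 continue | (k=5,j=3): S=105.4411, (K−S)⁺=0.0000, hold=0.0000 ⇒ V=0.0000 continue | (k=5,j=4): S=120.1411, (K−S)⁺=0.0000, hold=0.0000 ⇒ V=0.0000 continue | (k=5,j=5): S=136.8905, (K−S)⁺=0.0000, hold=0.0000 ⇒ V=0.0000 continue  boundary S*=-
step 4: (k=4,j=0): S=76.0861, (K−S)⁺=4.4239, hold=5.9027 ⇒ V=5.9027 continue | (k=4,j=1): S=86.6936, (K−S)⁺=0.0000, hold=1.2174 ⇒ V=1.2174 continue | (k=4,j=2): S=98.7800, (K−S)⁺=0.0000, hold=0.0000 ⇒ V=0.0000 continue | (k=4,j=3): S=112.5514, (K−S)⁺=0.0000, hold=0.0000 ⇒ V=0.0000 continue | (k=4,j=4): S=128.2427, (K−S)⁺=0.0000, hold=0.0000 ⇒ V=0.0000 continue  boundary S*=-
step 3: (k=3,j=0): S=81.2169, (K−S)⁺=0.0000, hold=3.6013 ⇒ V=3.6013 continue | (k=3,j=1): S=92.5397, (K−S)⁺=0.0000, hold=0.6197 ⇒ V=0.6197 continue | (k=3,j=2): S=105.4411, (K−S)⁺=0.0000, hold=0.0000 ⇒ V=0.0000 continue | (k=3,j=3): S=120.1411, (K−S)⁺=0.0000, hold=0.0000 ⇒ V=0.0000 continue  boundary S*=-
step 2: (k=2,j=0): S=86.6936, (K−S)⁺=0.0000, hold=2.1369 ⇒ V=2.1369 continue | (k=2,j=1): S=98.7800, (K−S)⁺=0.0000, hold=0.3155 ⇒ V=0.3155 continue | (k=2,j=2): S=112.5514, (K−S)⁺=0.0000, hold=0.0000 ⇒ V=0.0000 continue  boundary S*=-
step 1: (k=1,j=0): S=92.5397, (K−S)⁺=0.0000, hold=1.2423 ⇒ V=1.2423 continue | (k=1,j=1): S=105.4411, (K−S)⁺=0.0000, hold=0.1606 ⇒ V=0.1606 continue  boundary S*=-
step 0: (k=0,j=0): S=98.7800, (K−S)⁺=0.0000, hold=0.7111 ⇒ V=0.7111 continue  boundary S*=-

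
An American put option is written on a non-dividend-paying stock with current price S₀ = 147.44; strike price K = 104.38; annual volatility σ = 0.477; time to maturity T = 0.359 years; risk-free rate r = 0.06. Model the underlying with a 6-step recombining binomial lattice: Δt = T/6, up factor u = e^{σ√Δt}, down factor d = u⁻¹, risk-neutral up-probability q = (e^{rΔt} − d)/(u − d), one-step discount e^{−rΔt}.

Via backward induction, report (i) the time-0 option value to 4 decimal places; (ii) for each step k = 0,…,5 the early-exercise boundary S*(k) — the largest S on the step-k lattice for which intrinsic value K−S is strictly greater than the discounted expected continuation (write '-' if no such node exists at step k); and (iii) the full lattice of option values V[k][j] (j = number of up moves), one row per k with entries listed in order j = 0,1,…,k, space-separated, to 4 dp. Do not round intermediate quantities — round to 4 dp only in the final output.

price = 1.7930
boundary = - - - - - 82.2719
tree:
1.7930
3.1056 0.4193
5.2914 0.8190 0.0000
8.8222 1.6000 0.0000 0.0000
14.2755 3.1254 0.0000 0.0000 0.0000
22.1081 6.1053 0.0000 0.0000 0.0000 0.0000
31.1686 11.9263 0.0000 0.0000 0.0000 0.0000 0.0000

Δt=0.05983, u=1.12376, d=0.88987, q=0.48624, disc=e^(-rΔt)=0.99642
k=6 terminal: V=max(K-S,0) → 31.1686 11.9263 0.0000 0.0000 0.0000 0.0000 0.0000
k=5: j=0 S=82.2719 intr=22.1081 cont=21.7340 V=22.1081[EX]; j=1 S=103.8956 intr=0.4844 cont=6.1053 V=6.1053[hold]; j=2 S=131.2026 intr=0.0000 cont=0.0000 V=0.0000[hold]; j=3 S=165.6869 intr=0.0000 cont=0.0000 V=0.0000[hold]; j=4 S=209.2346 intr=0.0000 cont=0.0000 V=0.0000[hold]; j=5 S=264.2281 intr=0.0000 cont=0.0000 V=0.0000[hold]  S*(5)=82.2719
k=4: j=0 S=92.4537 intr=11.9263 cont=14.2755 V=14.2755[hold]; j=1 S=116.7535 intr=0.0000 cont=3.1254 V=3.1254[hold]; j=2 S=147.4400 intr=0.0000 cont=0.0000 V=0.0000[hold]; j=3 S=186.1919 intr=0.0000 cont=0.0000 V=0.0000[hold]; j=4 S=235.1290 intr=0.0000 cont=0.0000 V=0.0000[hold]  S*(4)=-
k=3: j=0 S=103.8956 intr=0.4844 cont=8.8222 V=8.8222[hold]; j=1 S=131.2026 intr=0.0000 cont=1.6000 V=1.6000[hold]; j=2 S=165.6869 intr=0.0000 cont=0.0000 V=0.0000[hold]; j=3 S=209.2346 intr=0.0000 cont=0.0000 V=0.0000[hold]  S*(3)=-
k=2: j=0 S=116.7535 intr=0.0000 cont=5.2914 V=5.2914[hold]; j=1 S=147.4400 intr=0.0000 cont=0.8190 V=0.8190[hold]; j=2 S=186.1919 intr=0.0000 cont=0.0000 V=0.0000[hold]  S*(2)=-
k=1: j=0 S=131.2026 intr=0.0000 cont=3.1056 V=3.1056[hold]; j=1 S=165.6869 intr=0.0000 cont=0.4193 V=0.4193[hold]  S*(1)=-
k=0: j=0 S=147.4400 intr=0.0000 cont=1.7930 V=1.7930[hold]  S*(0)=-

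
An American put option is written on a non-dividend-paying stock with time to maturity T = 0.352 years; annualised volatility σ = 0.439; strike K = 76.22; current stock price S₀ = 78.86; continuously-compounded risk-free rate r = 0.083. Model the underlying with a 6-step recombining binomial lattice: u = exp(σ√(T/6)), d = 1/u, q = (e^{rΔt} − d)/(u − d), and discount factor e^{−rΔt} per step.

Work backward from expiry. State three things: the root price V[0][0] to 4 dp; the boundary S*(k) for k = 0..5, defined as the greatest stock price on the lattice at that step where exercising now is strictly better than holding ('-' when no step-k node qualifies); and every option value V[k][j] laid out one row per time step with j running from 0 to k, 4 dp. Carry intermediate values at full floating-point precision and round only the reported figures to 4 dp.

price = 5.8740
boundary = - - - 57.3218 51.5396 57.3218
tree:
5.8740
9.0126 2.7469
13.3449 4.7053 0.7867
18.8982 7.8412 1.5697 0.0000
24.6804 12.5583 3.1318 0.0000 0.0000
29.8794 18.8982 6.2486 0.0000 0.0000 0.0000
34.5539 24.6804 12.4673 0.0000 0.0000 0.0000 0.0000

Δt=0.05867  u=1.11219  d=0.89913  q=0.49635  discount=0.99514
step 6 (expiry): payoffs max(K−S,0) = 34.5539 24.6804 12.4673 0.0000 0.0000 0.0000 0.0000
step 5: (k=5,j=0): S=46.3406, (K−S)⁺=29.8794, hold=29.5091 ⇒ V=29.8794 exercise | (k=5,j=1): S=57.3218, (K−S)⁺=18.8982, hold=18.5280 ⇒ V=18.8982 exercise | (k=5,j=2): S=70.9051, (K−S)⁺=5.3149, hold=6.2486 ⇒ V=6.2486 continue | (k=5,j=3): S=87.7073, (K−S)⁺=0.0000, hold=0.0000 ⇒ V=0.0000 continue | (k=5,j=4): S=108.4910, (K−S)⁺=0.0000, hold=0.0000 ⇒ V=0.0000 continue | (k=5,j=5): S=134.1998, (K−S)⁺=0.0000, hold=0.0000 ⇒ V=0.0000 continue  boundary S*=57.3218
step 4: (k=4,j=0): S=51.5396, (K−S)⁺=24.6804, hold=24.3102 ⇒ V=24.6804 exercise | (k=4,j=1): S=63.7527, (K−S)⁺=12.4673, hold=12.5583 ⇒ V=12.5583 continue | (k=4,j=2): S=78.8600, (K−S)⁺=0.0000, hold=3.1318 ⇒ V=3.1318 continue | (k=4,j=3): S=97.5472, (K−S)⁺=0.0000, hold=0.0000 ⇒ V=0.0000 continue | (k=4,j=4): S=120.6626, (K−S)⁺=0.0000, hold=0.0000 ⇒ V=0.0000 continue  boundary S*=51.5396
step 3: (k=3,j=0): S=57.3218, (K−S)⁺=18.8982, hold=18.5729 ⇒ V=18.8982 exercise | (k=3,j=1): S=70.9051, (K−S)⁺=5.3149, hold=7.8412 ⇒ V=7.8412 continue | (k=3,j=2): S=87.7073, (K−S)⁺=0.0000, hold=1.5697 ⇒ V=1.5697 continue | (k=3,j=3): S=108.4910, (K−S)⁺=0.0000, hold=0.0000 ⇒ V=0.0000 continue  boundary S*=57.3218
step 2: (k=2,j=0): S=63.7527, (K−S)⁺=12.4673, hold=13.3449 ⇒ V=13.3449 continue | (k=2,j=1): S=78.8600, (K−S)⁺=0.0000, hold=4.7053 ⇒ V=4.7053 continue | (k=2,j=2): S=97.5472, (K−S)⁺=0.0000, hold=0.7867 ⇒ V=0.7867 continue  boundary S*=-
step 1: (k=1,j=0): S=70.9051, (K−S)⁺=5.3149, hold=9.0126 ⇒ V=9.0126 continue | (k=1,j=1): S=87.7073, (K−S)⁺=0.0000, hold=2.7469 ⇒ V=2.7469 continue  boundary S*=-
step 0: (k=0,j=0): S=78.8600, (K−S)⁺=0.0000, hold=5.8740 ⇒ V=5.8740 continue  boundary S*=-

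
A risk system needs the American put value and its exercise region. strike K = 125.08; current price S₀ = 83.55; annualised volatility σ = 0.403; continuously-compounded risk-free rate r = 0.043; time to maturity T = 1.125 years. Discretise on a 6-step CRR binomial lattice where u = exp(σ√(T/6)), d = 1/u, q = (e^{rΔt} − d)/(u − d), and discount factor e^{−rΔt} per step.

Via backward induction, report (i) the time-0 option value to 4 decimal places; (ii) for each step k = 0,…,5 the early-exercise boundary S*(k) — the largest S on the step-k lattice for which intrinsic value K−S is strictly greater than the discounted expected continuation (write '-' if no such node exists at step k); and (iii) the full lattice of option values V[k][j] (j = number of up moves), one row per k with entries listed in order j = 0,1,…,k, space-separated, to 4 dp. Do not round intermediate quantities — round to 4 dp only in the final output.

price = 42.8844
boundary = - 70.1714 58.9351 70.1714 83.5500 99.4793
tree:
42.8844
54.9086 30.5592
66.1449 41.9061 18.7609
75.5820 54.9086 28.5026 8.5055
83.5079 66.1449 41.5300 14.8460 1.7682
90.1647 75.5820 54.9086 25.6007 3.4251 0.0000
95.7556 83.5079 66.1449 41.5300 6.6344 0.0000 0.0000

Δt=0.18750, u=1.19066, d=0.83987, q=0.47956, disc=e^(-rΔt)=0.99197
k=6 terminal: V=max(K-S,0) → 95.7556 83.5079 66.1449 41.5300 6.6344 0.0000 0.0000
k=5: j=0 S=34.9153 intr=90.1647 cont=89.1603 V=90.1647[EX]; j=1 S=49.4980 intr=75.5820 cont=74.5776 V=75.5820[EX]; j=2 S=70.1714 intr=54.9086 cont=53.9042 V=54.9086[EX]; j=3 S=99.4793 intr=25.6007 cont=24.5963 V=25.6007[EX]; j=4 S=141.0279 intr=0.0000 cont=3.4251 V=3.4251[hold]; j=5 S=199.9297 intr=0.0000 cont=0.0000 V=0.0000[hold]  S*(5)=99.4793
k=4: j=0 S=41.5721 intr=83.5079 cont=82.5035 V=83.5079[EX]; j=1 S=58.9351 intr=66.1449 cont=65.1405 V=66.1449[EX]; j=2 S=83.5500 intr=41.5300 cont=40.5256 V=41.5300[EX]; j=3 S=118.4456 intr=6.6344 cont=14.8460 V=14.8460[hold]; j=4 S=167.9156 intr=0.0000 cont=1.7682 V=1.7682[hold]  S*(4)=83.5500
k=3: j=0 S=49.4980 intr=75.5820 cont=74.5776 V=75.5820[EX]; j=1 S=70.1714 intr=54.9086 cont=53.9042 V=54.9086[EX]; j=2 S=99.4793 intr=25.6007 cont=28.5026 V=28.5026[hold]; j=3 S=141.0279 intr=0.0000 cont=8.5055 V=8.5055[hold]  S*(3)=70.1714
k=2: j=0 S=58.9351 intr=66.1449 cont=65.1405 V=66.1449[EX]; j=1 S=83.5500 intr=41.5300 cont=41.9061 V=41.9061[hold]; j=2 S=118.4456 intr=6.6344 cont=18.7609 V=18.7609[hold]  S*(2)=58.9351
k=1: j=0 S=70.1714 intr=54.9086 cont=54.0831 V=54.9086[EX]; j=1 S=99.4793 intr=25.6007 cont=30.5592 V=30.5592[hold]  S*(1)=70.1714
k=0: j=0 S=83.5500 intr=41.5300 cont=42.8844 V=42.8844[hold]  S*(0)=-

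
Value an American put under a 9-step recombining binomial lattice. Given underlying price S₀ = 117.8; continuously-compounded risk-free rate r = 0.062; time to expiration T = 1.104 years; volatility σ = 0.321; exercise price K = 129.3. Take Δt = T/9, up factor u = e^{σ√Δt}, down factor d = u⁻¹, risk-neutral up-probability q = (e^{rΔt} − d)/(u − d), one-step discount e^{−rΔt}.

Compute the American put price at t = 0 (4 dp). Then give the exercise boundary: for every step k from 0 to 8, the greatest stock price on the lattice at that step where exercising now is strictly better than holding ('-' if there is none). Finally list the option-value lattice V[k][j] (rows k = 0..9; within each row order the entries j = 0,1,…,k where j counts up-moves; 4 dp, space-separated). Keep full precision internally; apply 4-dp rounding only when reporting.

price = 18.8851
boundary = - - 94.0791 84.0750 94.0791 84.0750 94.0791 105.2735 94.0791
tree:
18.8851
26.2080 12.0153
35.2209 17.7974 6.5473
45.2250 25.5151 10.5255 2.7592
54.1653 35.2209 16.4170 4.9280 0.6818
62.1549 45.2250 24.6456 8.6251 1.3902 0.0000
69.2949 54.1653 35.2209 14.6849 2.8345 0.0000 0.0000
75.6756 62.1549 45.2250 24.0265 5.7794 0.0000 0.0000 0.0000
81.3779 69.2949 54.1653 35.2209 11.7838 0.0000 0.0000 0.0000 0.0000
86.4738 75.6756 62.1549 45.2250 24.0265 0.0000 0.0000 0.0000 0.0000 0.0000

Δt=0.12267, u=1.11899, d=0.89366, q=0.50580, disc=e^(-rΔt)=0.99242
k=9 terminal: V=max(K-S,0) → 86.4738 75.6756 62.1549 45.2250 24.0265 0.0000 0.0000 0.0000 0.0000 0.0000
k=8: j=0 S=47.9221 intr=81.3779 cont=80.3982 V=81.3779[EX]; j=1 S=60.0051 intr=69.2949 cont=68.3152 V=69.2949[EX]; j=2 S=75.1347 intr=54.1653 cont=53.1856 V=54.1653[EX]; j=3 S=94.0791 intr=35.2209 cont=34.2413 V=35.2209[EX]; j=4 S=117.8000 intr=11.5000 cont=11.7838 V=11.7838[hold]; j=5 S=147.5019 intr=0.0000 cont=0.0000 V=0.0000[hold]; j=6 S=184.6928 intr=0.0000 cont=0.0000 V=0.0000[hold]; j=7 S=231.2609 intr=0.0000 cont=0.0000 V=0.0000[hold]; j=8 S=289.5707 intr=0.0000 cont=0.0000 V=0.0000[hold]  S*(8)=94.0791
k=7: j=0 S=53.6244 intr=75.6756 cont=74.6960 V=75.6756[EX]; j=1 S=67.1451 intr=62.1549 cont=61.1752 V=62.1549[EX]; j=2 S=84.0750 intr=45.2250 cont=44.2454 V=45.2250[EX]; j=3 S=105.2735 intr=24.0265 cont=23.1893 V=24.0265[EX]; j=4 S=131.8170 intr=0.0000 cont=5.7794 V=5.7794[hold]; j=5 S=165.0531 intr=0.0000 cont=0.0000 V=0.0000[hold]; j=6 S=206.6694 intr=0.0000 cont=0.0000 V=0.0000[hold]; j=7 S=258.7787 intr=0.0000 cont=0.0000 V=0.0000[hold]  S*(7)=105.2735
k=6: j=0 S=60.0051 intr=69.2949 cont=68.3152 V=69.2949[EX]; j=1 S=75.1347 intr=54.1653 cont=53.1856 V=54.1653[EX]; j=2 S=94.0791 intr=35.2209 cont=34.2413 V=35.2209[EX]; j=3 S=117.8000 intr=11.5000 cont=14.6849 V=14.6849[hold]; j=4 S=147.5019 intr=0.0000 cont=2.8345 V=2.8345[hold]; j=5 S=184.6928 intr=0.0000 cont=0.0000 V=0.0000[hold]; j=6 S=231.2609 intr=0.0000 cont=0.0000 V=0.0000[hold]  S*(6)=94.0791
k=5: j=0 S=67.1451 intr=62.1549 cont=61.1752 V=62.1549[EX]; j=1 S=84.0750 intr=45.2250 cont=44.2454 V=45.2250[EX]; j=2 S=105.2735 intr=24.0265 cont=24.6456 V=24.6456[hold]; j=3 S=131.8170 intr=0.0000 cont=8.6251 V=8.6251[hold]; j=4 S=165.0531 intr=0.0000 cont=1.3902 V=1.3902[hold]; j=5 S=206.6694 intr=0.0000 cont=0.0000 V=0.0000[hold]  S*(5)=84.0750
k=4: j=0 S=75.1347 intr=54.1653 cont=53.1856 V=54.1653[EX]; j=1 S=94.0791 intr=35.2209 cont=34.5521 V=35.2209[EX]; j=2 S=117.8000 intr=11.5000 cont=16.4170 V=16.4170[hold]; j=3 S=147.5019 intr=0.0000 cont=4.9280 V=4.9280[hold]; j=4 S=184.6928 intr=0.0000 cont=0.6818 V=0.6818[hold]  S*(4)=94.0791
k=3: j=0 S=84.0750 intr=45.2250 cont=44.2454 V=45.2250[EX]; j=1 S=105.2735 intr=24.0265 cont=25.5151 V=25.5151[hold]; j=2 S=131.8170 intr=0.0000 cont=10.5255 V=10.5255[hold]; j=3 S=165.0531 intr=0.0000 cont=2.7592 V=2.7592[hold]  S*(3)=84.0750
k=2: j=0 S=94.0791 intr=35.2209 cont=34.9885 V=35.2209[EX]; j=1 S=117.8000 intr=11.5000 cont=17.7974 V=17.7974[hold]; j=2 S=147.5019 intr=0.0000 cont=6.5473 V=6.5473[hold]  S*(2)=94.0791
k=1: j=0 S=105.2735 intr=24.0265 cont=26.2080 V=26.2080[hold]; j=1 S=131.8170 intr=0.0000 cont=12.0153 V=12.0153[hold]  S*(1)=-
k=0: j=0 S=117.8000 intr=11.5000 cont=18.8851 V=18.8851[hold]  S*(0)=-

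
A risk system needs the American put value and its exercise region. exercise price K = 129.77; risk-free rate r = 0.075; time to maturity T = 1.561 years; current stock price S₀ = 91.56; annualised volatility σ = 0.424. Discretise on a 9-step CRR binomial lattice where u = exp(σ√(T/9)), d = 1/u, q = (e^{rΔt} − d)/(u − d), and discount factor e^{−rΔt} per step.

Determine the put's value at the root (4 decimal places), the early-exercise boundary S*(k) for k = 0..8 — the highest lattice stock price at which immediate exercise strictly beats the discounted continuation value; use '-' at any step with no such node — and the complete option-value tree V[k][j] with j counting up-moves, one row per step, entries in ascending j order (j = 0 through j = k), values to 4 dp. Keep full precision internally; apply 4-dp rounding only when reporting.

price = 40.9428
boundary = - 76.7392 64.3174 76.7392 64.3174 76.7392 64.3174 76.7392 91.5600
tree:
40.9428
53.0308 29.5918
65.4526 40.2181 19.4435
75.8636 53.0308 28.1021 11.0502
84.5894 65.4526 39.3208 17.3046 4.9079
91.9028 75.8636 53.0308 26.2577 8.5514 1.2890
98.0324 84.5894 65.4526 38.2841 14.5801 2.5750 0.0000
103.1697 91.9028 75.8636 53.0308 24.1266 5.1439 0.0000 0.0000
107.4755 98.0324 84.5894 65.4526 38.2100 10.2756 0.0000 0.0000 0.0000
111.0843 103.1697 91.9028 75.8636 53.0308 20.5268 0.0000 0.0000 0.0000 0.0000

Δt=0.17344  u=1.19313  d=0.83813  q=0.49285  discount=0.98708
step 9 (expiry): payoffs max(K−S,0) = 111.0843 103.1697 91.9028 75.8636 53.0308 20.5268 0.0000 0.0000 0.0000 0.0000
step 8: (k=8,j=0): S=22.2945, (K−S)⁺=107.4755, hold=105.7983 ⇒ V=107.4755 exercise | (k=8,j=1): S=31.7376, (K−S)⁺=98.0324, hold=96.3552 ⇒ V=98.0324 exercise | (k=8,j=2): S=45.1806, (K−S)⁺=84.5894, hold=82.9123 ⇒ V=84.5894 exercise | (k=8,j=3): S=64.3174, (K−S)⁺=65.4526, hold=63.7754 ⇒ V=65.4526 exercise | (k=8,j=4): S=91.5600, (K−S)⁺=38.2100, hold=36.5328 ⇒ V=38.2100 exercise | (k=8,j=5): S=130.3415, (K−S)⁺=0.0000, hold=10.2756 ⇒ V=10.2756 continue | (k=8,j=6): S=185.5495, (K−S)⁺=0.0000, hold=0.0000 ⇒ V=0.0000 continue | (k=8,j=7): S=264.1417, (K−S)⁺=0.0000, hold=0.0000 ⇒ V=0.0000 continue | (k=8,j=8): S=376.0226, (K−S)⁺=0.0000, hold=0.0000 ⇒ V=0.0000 continue  boundary S*=91.5600
step 7: (k=7,j=0): S=26.6003, (K−S)⁺=103.1697, hold=101.4926 ⇒ V=103.1697 exercise | (k=7,j=1): S=37.8672, (K−S)⁺=91.9028, hold=90.2256 ⇒ V=91.9028 exercise | (k=7,j=2): S=53.9064, (K−S)⁺=75.8636, hold=74.1865 ⇒ V=75.8636 exercise | (k=7,j=3): S=76.7392, (K−S)⁺=53.0308, hold=51.3536 ⇒ V=53.0308 exercise | (k=7,j=4): S=109.2432, (K−S)⁺=20.5268, hold=24.1266 ⇒ V=24.1266 continue | (k=7,j=5): S=155.5147, (K−S)⁺=0.0000, hold=5.1439 ⇒ V=5.1439 continue | (k=7,j=6): S=221.3851, (K−S)⁺=0.0000, hold=0.0000 ⇒ V=0.0000 continue | (k=7,j=7): S=315.1559, (K−S)⁺=0.0000, hold=0.0000 ⇒ V=0.0000 continue  boundary S*=76.7392
step 6: (k=6,j=0): S=31.7376, (K−S)⁺=98.0324, hold=96.3552 ⇒ V=98.0324 exercise | (k=6,j=1): S=45.1806, (K−S)⁺=84.5894, hold=82.9123 ⇒ V=84.5894 exercise | (k=6,j=2): S=64.3174, (K−S)⁺=65.4526, hold=63.7754 ⇒ V=65.4526 exercise | (k=6,j=3): S=91.5600, (K−S)⁺=38.2100, hold=38.2841 ⇒ V=38.2841 continue | (k=6,j=4): S=130.3415, (K−S)⁺=0.0000, hold=14.5801 ⇒ V=14.5801 continue | (k=6,j=5): S=185.5495, (K−S)⁺=0.0000, hold=2.5750 ⇒ V=2.5750 continue | (k=6,j=6): S=264.1417, (K−S)⁺=0.0000, hold=0.0000 ⇒ V=0.0000 continue  boundary S*=64.3174
step 5: (k=5,j=0): S=37.8672, (K−S)⁺=91.9028, hold=90.2256 ⇒ V=91.9028 exercise | (k=5,j=1): S=53.9064, (K−S)⁺=75.8636, hold=74.1865 ⇒ V=75.8636 exercise | (k=5,j=2): S=76.7392, (K−S)⁺=53.0308, hold=51.3897 ⇒ V=53.0308 exercise | (k=5,j=3): S=109.2432, (K−S)⁺=20.5268, hold=26.2577 ⇒ V=26.2577 continue | (k=5,j=4): S=155.5147, (K−S)⁺=0.0000, hold=8.5514 ⇒ V=8.5514 continue | (k=5,j=5): S=221.3851, (K−S)⁺=0.0000, hold=1.2890 ⇒ V=1.2890 continue  boundary S*=76.7392
step 4: (k=4,j=0): S=45.1806, (K−S)⁺=84.5894, hold=82.9123 ⇒ V=84.5894 exercise | (k=4,j=1): S=64.3174, (K−S)⁺=65.4526, hold=63.7754 ⇒ V=65.4526 exercise | (k=4,j=2): S=91.5600, (K−S)⁺=38.2100, hold=39.3208 ⇒ V=39.3208 continue | (k=4,j=3): S=130.3415, (K−S)⁺=0.0000, hold=17.3046 ⇒ V=17.3046 continue | (k=4,j=4): S=185.5495, (K−S)⁺=0.0000, hold=4.9079 ⇒ V=4.9079 continue  boundary S*=64.3174
step 3: (k=3,j=0): S=53.9064, (K−S)⁺=75.8636, hold=74.1865 ⇒ V=75.8636 exercise | (k=3,j=1): S=76.7392, (K−S)⁺=53.0308, hold=51.8940 ⇒ V=53.0308 exercise | (k=3,j=2): S=109.2432, (K−S)⁺=20.5268, hold=28.1021 ⇒ V=28.1021 continue | (k=3,j=3): S=155.5147, (K−S)⁺=0.0000, hold=11.0502 ⇒ V=11.0502 continue  boundary S*=76.7392
step 2: (k=2,j=0): S=64.3174, (K−S)⁺=65.4526, hold=63.7754 ⇒ V=65.4526 exercise | (k=2,j=1): S=91.5600, (K−S)⁺=38.2100, hold=40.2181 ⇒ V=40.2181 continue | (k=2,j=2): S=130.3415, (K−S)⁺=0.0000, hold=19.4435 ⇒ V=19.4435 continue  boundary S*=64.3174
step 1: (k=1,j=0): S=76.7392, (K−S)⁺=53.0308, hold=52.3305 ⇒ V=53.0308 exercise | (k=1,j=1): S=109.2432, (K−S)⁺=20.5268, hold=29.5918 ⇒ V=29.5918 continue  boundary S*=76.7392
step 0: (k=0,j=0): S=91.5600, (K−S)⁺=38.2100, hold=40.9428 ⇒ V=40.9428 continue  boundary S*=-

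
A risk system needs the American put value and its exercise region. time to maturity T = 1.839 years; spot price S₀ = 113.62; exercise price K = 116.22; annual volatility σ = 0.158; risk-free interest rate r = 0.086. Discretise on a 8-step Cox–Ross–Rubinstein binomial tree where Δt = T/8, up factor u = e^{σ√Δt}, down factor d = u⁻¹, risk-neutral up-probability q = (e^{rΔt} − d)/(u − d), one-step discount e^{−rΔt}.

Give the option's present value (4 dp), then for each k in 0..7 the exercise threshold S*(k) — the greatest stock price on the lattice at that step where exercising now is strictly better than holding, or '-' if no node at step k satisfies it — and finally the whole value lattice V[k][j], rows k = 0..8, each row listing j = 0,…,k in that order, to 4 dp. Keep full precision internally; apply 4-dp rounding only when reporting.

price = 5.8517
boundary = - 105.3308 97.6464 105.3308 97.6464 105.3308 97.6464 105.3308
tree:
5.8517
10.8892 2.8584
18.5736 5.6621 1.1794
25.6975 10.8892 2.5428 0.3562
32.3016 18.5736 5.3481 0.8526 0.0540
38.4239 25.6975 10.8892 2.0202 0.1423 0.0000
44.0995 32.3016 18.5736 4.7276 0.3748 0.0000 0.0000
49.3611 38.4239 25.6975 10.8892 0.9872 0.0000 0.0000 0.0000
54.2388 44.0995 32.3016 18.5736 2.6000 0.0000 0.0000 0.0000 0.0000

Δt=0.22987, u=1.07870, d=0.92704, q=0.61273, disc=e^(-rΔt)=0.98042
k=8 terminal: V=max(K-S,0) → 54.2388 44.0995 32.3016 18.5736 2.6000 0.0000 0.0000 0.0000 0.0000
k=7: j=0 S=66.8589 intr=49.3611 cont=47.0861 V=49.3611[EX]; j=1 S=77.7961 intr=38.4239 cont=36.1488 V=38.4239[EX]; j=2 S=90.5225 intr=25.6975 cont=23.4224 V=25.6975[EX]; j=3 S=105.3308 intr=10.8892 cont=8.6142 V=10.8892[EX]; j=4 S=122.5615 intr=0.0000 cont=0.9872 V=0.9872[hold]; j=5 S=142.6109 intr=0.0000 cont=0.0000 V=0.0000[hold]; j=6 S=165.9402 intr=0.0000 cont=0.0000 V=0.0000[hold]; j=7 S=193.0857 intr=0.0000 cont=0.0000 V=0.0000[hold]  S*(7)=105.3308
k=6: j=0 S=72.1205 intr=44.0995 cont=41.8245 V=44.0995[EX]; j=1 S=83.9184 intr=32.3016 cont=30.0265 V=32.3016[EX]; j=2 S=97.6464 intr=18.5736 cont=16.2986 V=18.5736[EX]; j=3 S=113.6200 intr=2.6000 cont=4.7276 V=4.7276[hold]; j=4 S=132.2067 intr=0.0000 cont=0.3748 V=0.3748[hold]; j=5 S=153.8339 intr=0.0000 cont=0.0000 V=0.0000[hold]; j=6 S=178.9991 intr=0.0000 cont=0.0000 V=0.0000[hold]  S*(6)=97.6464
k=5: j=0 S=77.7961 intr=38.4239 cont=36.1488 V=38.4239[EX]; j=1 S=90.5225 intr=25.6975 cont=23.4224 V=25.6975[EX]; j=2 S=105.3308 intr=10.8892 cont=9.8923 V=10.8892[EX]; j=3 S=122.5615 intr=0.0000 cont=2.0202 V=2.0202[hold]; j=4 S=142.6109 intr=0.0000 cont=0.1423 V=0.1423[hold]; j=5 S=165.9402 intr=0.0000 cont=0.0000 V=0.0000[hold]  S*(5)=105.3308
k=4: j=0 S=83.9184 intr=32.3016 cont=30.0265 V=32.3016[EX]; j=1 S=97.6464 intr=18.5736 cont=16.2986 V=18.5736[EX]; j=2 S=113.6200 intr=2.6000 cont=5.3481 V=5.3481[hold]; j=3 S=132.2067 intr=0.0000 cont=0.8526 V=0.8526[hold]; j=4 S=153.8339 intr=0.0000 cont=0.0540 V=0.0540[hold]  S*(4)=97.6464
k=3: j=0 S=90.5225 intr=25.6975 cont=23.4224 V=25.6975[EX]; j=1 S=105.3308 intr=10.8892 cont=10.2651 V=10.8892[EX]; j=2 S=122.5615 intr=0.0000 cont=2.5428 V=2.5428[hold]; j=3 S=142.6109 intr=0.0000 cont=0.3562 V=0.3562[hold]  S*(3)=105.3308
k=2: j=0 S=97.6464 intr=18.5736 cont=16.2986 V=18.5736[EX]; j=1 S=113.6200 intr=2.6000 cont=5.6621 V=5.6621[hold]; j=2 S=132.2067 intr=0.0000 cont=1.1794 V=1.1794[hold]  S*(2)=97.6464
k=1: j=0 S=105.3308 intr=10.8892 cont=10.4537 V=10.8892[EX]; j=1 S=122.5615 intr=0.0000 cont=2.8584 V=2.8584[hold]  S*(1)=105.3308
k=0: j=0 S=113.6200 intr=2.6000 cont=5.8517 V=5.8517[hold]  S*(0)=-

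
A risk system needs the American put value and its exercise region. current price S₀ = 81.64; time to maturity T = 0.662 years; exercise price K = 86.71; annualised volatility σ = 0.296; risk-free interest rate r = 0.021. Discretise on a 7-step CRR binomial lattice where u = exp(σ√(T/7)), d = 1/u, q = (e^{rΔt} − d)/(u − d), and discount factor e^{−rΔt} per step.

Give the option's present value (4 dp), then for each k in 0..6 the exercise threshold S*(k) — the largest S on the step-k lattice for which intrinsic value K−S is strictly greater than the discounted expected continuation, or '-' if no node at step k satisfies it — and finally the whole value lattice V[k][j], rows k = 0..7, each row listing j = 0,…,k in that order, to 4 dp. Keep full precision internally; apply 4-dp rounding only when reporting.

price = 10.2574
boundary = - - - 62.1305 56.7247 62.1305 68.0515
tree:
10.2574
14.2464 6.1168
19.0937 9.2221 2.8857
24.5795 13.4196 4.8586 0.8289
29.9853 18.6752 7.9638 1.6226 0.0000
34.9207 24.5795 12.5607 3.1765 0.0000 0.0000
39.4268 29.9853 18.6585 6.2184 0.0000 0.0000 0.0000
43.5408 34.9207 24.5795 12.1733 0.0000 0.0000 0.0000 0.0000

params: Δt=0.09457 u=1.09530 d=0.91299 q=0.48816 e^(-rΔt)=0.99802
t_7 payoffs: 43.5408 34.9207 24.5795 12.1733 0.0000 0.0000 0.0000 0.0000
t_6: node(6,0) S=47.2832 payoff=39.4268 vs cont=39.2547 → 39.4268 [stop]  node(6,1) S=56.7247 payoff=29.9853 vs cont=29.8132 → 29.9853 [stop]  node(6,2) S=68.0515 payoff=18.6585 vs cont=18.4865 → 18.6585 [stop]  node(6,3) S=81.6400 payoff=5.0700 vs cont=6.2184 → 6.2184 [wait]  node(6,4) S=97.9419 payoff=0.0000 vs cont=0.0000 → 0.0000 [wait]  node(6,5) S=117.4989 payoff=0.0000 vs cont=0.0000 → 0.0000 [wait]  node(6,6) S=140.9610 payoff=0.0000 vs cont=0.0000 → 0.0000 [wait]  ⇒ S*(6)=68.0515
t_5: node(5,0) S=51.7893 payoff=34.9207 vs cont=34.7487 → 34.9207 [stop]  node(5,1) S=62.1305 payoff=24.5795 vs cont=24.4074 → 24.5795 [stop]  node(5,2) S=74.5367 payoff=12.1733 vs cont=12.5607 → 12.5607 [wait]  node(5,3) S=89.4202 payoff=0.0000 vs cont=3.1765 → 3.1765 [wait]  node(5,4) S=107.2756 payoff=0.0000 vs cont=0.0000 → 0.0000 [wait]  node(5,5) S=128.6964 payoff=0.0000 vs cont=0.0000 → 0.0000 [wait]  ⇒ S*(5)=62.1305
t_4: node(4,0) S=56.7247 payoff=29.9853 vs cont=29.8132 → 29.9853 [stop]  node(4,1) S=68.0515 payoff=18.6585 vs cont=18.6752 → 18.6752 [wait]  node(4,2) S=81.6400 payoff=5.0700 vs cont=7.9638 → 7.9638 [wait]  node(4,3) S=97.9419 payoff=0.0000 vs cont=1.6226 → 1.6226 [wait]  node(4,4) S=117.4989 payoff=0.0000 vs cont=0.0000 → 0.0000 [wait]  ⇒ S*(4)=56.7247
t_3: node(3,0) S=62.1305 payoff=24.5795 vs cont=24.4156 → 24.5795 [stop]  node(3,1) S=74.5367 payoff=12.1733 vs cont=13.4196 → 13.4196 [wait]  node(3,2) S=89.4202 payoff=0.0000 vs cont=4.8586 → 4.8586 [wait]  node(3,3) S=107.2756 payoff=0.0000 vs cont=0.8289 → 0.8289 [wait]  ⇒ S*(3)=62.1305
t_2: node(2,0) S=68.0515 payoff=18.6585 vs cont=19.0937 → 19.0937 [wait]  node(2,1) S=81.6400 payoff=5.0700 vs cont=9.2221 → 9.2221 [wait]  node(2,2) S=97.9419 payoff=0.0000 vs cont=2.8857 → 2.8857 [wait]  ⇒ S*(2)=-
t_1: node(1,0) S=74.5367 payoff=12.1733 vs cont=14.2464 → 14.2464 [wait]  node(1,1) S=89.4202 payoff=0.0000 vs cont=6.1168 → 6.1168 [wait]  ⇒ S*(1)=-
t_0: node(0,0) S=81.6400 payoff=5.0700 vs cont=10.2574 → 10.2574 [wait]  ⇒ S*(0)=-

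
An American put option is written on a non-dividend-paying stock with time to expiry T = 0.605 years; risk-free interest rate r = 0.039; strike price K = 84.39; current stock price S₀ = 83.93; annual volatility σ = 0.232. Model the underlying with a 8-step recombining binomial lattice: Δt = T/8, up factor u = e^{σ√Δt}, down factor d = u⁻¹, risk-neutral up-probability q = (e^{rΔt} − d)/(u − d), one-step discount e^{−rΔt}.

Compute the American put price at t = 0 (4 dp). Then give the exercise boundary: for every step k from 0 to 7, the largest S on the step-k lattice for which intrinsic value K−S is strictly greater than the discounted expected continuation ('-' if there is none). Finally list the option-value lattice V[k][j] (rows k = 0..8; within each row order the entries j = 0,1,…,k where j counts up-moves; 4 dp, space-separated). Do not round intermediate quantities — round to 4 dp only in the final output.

Δt=0.07562, u=1.06588, d=0.93819, q=0.50719, disc=e^(-rΔt)=0.99705
k=8 terminal: V=max(K-S,0) → 34.0106 27.1540 19.3643 10.5144 0.4600 0.0000 0.0000 0.0000 0.0000
k=7: j=0 S=53.6984 intr=30.6916 cont=30.4431 V=30.6916[EX]; j=1 S=61.0067 intr=23.3833 cont=23.1348 V=23.3833[EX]; j=2 S=69.3096 intr=15.0804 cont=14.8319 V=15.0804[EX]; j=3 S=78.7425 intr=5.6475 cont=5.3990 V=5.6475[EX]; j=4 S=89.4592 intr=0.0000 cont=0.2260 V=0.2260[hold]; j=5 S=101.6345 intr=0.0000 cont=0.0000 V=0.0000[hold]; j=6 S=115.4668 intr=0.0000 cont=0.0000 V=0.0000[hold]; j=7 S=131.1817 intr=0.0000 cont=0.0000 V=0.0000[hold]  S*(7)=78.7425
k=6: j=0 S=57.2360 intr=27.1540 cont=26.9055 V=27.1540[EX]; j=1 S=65.0257 intr=19.3643 cont=19.1157 V=19.3643[EX]; j=2 S=73.8756 intr=10.5144 cont=10.2658 V=10.5144[EX]; j=3 S=83.9300 intr=0.4600 cont=2.8893 V=2.8893[hold]; j=4 S=95.3527 intr=0.0000 cont=0.1111 V=0.1111[hold]; j=5 S=108.3301 intr=0.0000 cont=0.0000 V=0.0000[hold]; j=6 S=123.0737 intr=0.0000 cont=0.0000 V=0.0000[hold]  S*(6)=73.8756
k=5: j=0 S=61.0067 intr=23.3833 cont=23.1348 V=23.3833[EX]; j=1 S=69.3096 intr=15.0804 cont=14.8319 V=15.0804[EX]; j=2 S=78.7425 intr=5.6475 cont=6.6274 V=6.6274[hold]; j=3 S=89.4592 intr=0.0000 cont=1.4758 V=1.4758[hold]; j=4 S=101.6345 intr=0.0000 cont=0.0546 V=0.0546[hold]; j=5 S=115.4668 intr=0.0000 cont=0.0000 V=0.0000[hold]  S*(5)=69.3096
k=4: j=0 S=65.0257 intr=19.3643 cont=19.1157 V=19.3643[EX]; j=1 S=73.8756 intr=10.5144 cont=10.7614 V=10.7614[hold]; j=2 S=83.9300 intr=0.4600 cont=4.0028 V=4.0028[hold]; j=3 S=95.3527 intr=0.0000 cont=0.7528 V=0.7528[hold]; j=4 S=108.3301 intr=0.0000 cont=0.0268 V=0.0268[hold]  S*(4)=65.0257
k=3: j=0 S=69.3096 intr=15.0804 cont=14.9568 V=15.0804[EX]; j=1 S=78.7425 intr=5.6475 cont=7.3119 V=7.3119[hold]; j=2 S=89.4592 intr=0.0000 cont=2.3475 V=2.3475[hold]; j=3 S=101.6345 intr=0.0000 cont=0.3834 V=0.3834[hold]  S*(3)=69.3096
k=2: j=0 S=73.8756 intr=10.5144 cont=11.1075 V=11.1075[hold]; j=1 S=83.9300 intr=0.4600 cont=4.7799 V=4.7799[hold]; j=2 S=95.3527 intr=0.0000 cont=1.3474 V=1.3474[hold]  S*(2)=-
k=1: j=0 S=78.7425 intr=5.6475 cont=7.8750 V=7.8750[hold]; j=1 S=89.4592 intr=0.0000 cont=3.0300 V=3.0300[hold]  S*(1)=-
k=0: j=0 S=83.9300 intr=0.4600 cont=5.4017 V=5.4017[hold]  S*(0)=-

price = 5.4017
boundary = - - - 69.3096 65.0257 69.3096 73.8756 78.7425
tree:
5.4017
7.8750 3.0300
11.1075 4.7799 1.3474
15.0804 7.3119 2.3475 0.3834
19.3643 10.7614 4.0028 0.7528 0.0268
23.3833 15.0804 6.6274 1.4758 0.0546 0.0000
27.1540 19.3643 10.5144 2.8893 0.1111 0.0000 0.0000
30.6916 23.3833 15.0804 5.6475 0.2260 0.0000 0.0000 0.0000
34.0106 27.1540 19.3643 10.5144 0.4600 0.0000 0.0000 0.0000 0.0000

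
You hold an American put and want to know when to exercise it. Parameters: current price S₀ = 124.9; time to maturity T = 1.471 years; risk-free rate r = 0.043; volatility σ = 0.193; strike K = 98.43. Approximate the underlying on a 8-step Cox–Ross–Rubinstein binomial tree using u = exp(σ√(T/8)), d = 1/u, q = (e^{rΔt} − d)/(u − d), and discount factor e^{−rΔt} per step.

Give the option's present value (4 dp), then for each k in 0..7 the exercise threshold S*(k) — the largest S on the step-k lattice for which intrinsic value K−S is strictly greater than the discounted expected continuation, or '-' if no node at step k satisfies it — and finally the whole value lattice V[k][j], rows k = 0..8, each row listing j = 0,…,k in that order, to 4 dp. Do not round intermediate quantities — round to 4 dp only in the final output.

params: Δt=0.18388 u=1.08628 d=0.92057 q=0.52723 e^(-rΔt)=0.99212
t_8 payoffs: 34.0092 22.4131 8.7296 0.0000 0.0000 0.0000 0.0000 0.0000 0.0000
t_7: node(7,0) S=69.9790 payoff=28.4510 vs cont=27.6758 → 28.4510 [stop]  node(7,1) S=82.5757 payoff=15.8543 vs cont=15.0791 → 15.8543 [stop]  node(7,2) S=97.4398 payoff=0.9902 vs cont=4.0946 → 4.0946 [wait]  node(7,3) S=114.9795 payoff=0.0000 vs cont=0.0000 → 0.0000 [wait]  node(7,4) S=135.6765 payoff=0.0000 vs cont=0.0000 → 0.0000 [wait]  node(7,5) S=160.0990 payoff=0.0000 vs cont=0.0000 → 0.0000 [wait]  node(7,6) S=188.9177 payoff=0.0000 vs cont=0.0000 → 0.0000 [wait]  node(7,7) S=222.9240 payoff=0.0000 vs cont=0.0000 → 0.0000 [wait]  ⇒ S*(7)=82.5757
t_6: node(6,0) S=76.0169 payoff=22.4131 vs cont=21.6379 → 22.4131 [stop]  node(6,1) S=89.7004 payoff=8.7296 vs cont=9.5783 → 9.5783 [wait]  node(6,2) S=105.8469 payoff=0.0000 vs cont=1.9206 → 1.9206 [wait]  node(6,3) S=124.9000 payoff=0.0000 vs cont=0.0000 → 0.0000 [wait]  node(6,4) S=147.3827 payoff=0.0000 vs cont=0.0000 → 0.0000 [wait]  node(6,5) S=173.9125 payoff=0.0000 vs cont=0.0000 → 0.0000 [wait]  node(6,6) S=205.2177 payoff=0.0000 vs cont=0.0000 → 0.0000 [wait]  ⇒ S*(6)=76.0169
t_5: node(5,0) S=82.5757 payoff=15.8543 vs cont=15.5231 → 15.8543 [stop]  node(5,1) S=97.4398 payoff=0.9902 vs cont=5.4973 → 5.4973 [wait]  node(5,2) S=114.9795 payoff=0.0000 vs cont=0.9009 → 0.9009 [wait]  node(5,3) S=135.6765 payoff=0.0000 vs cont=0.0000 → 0.0000 [wait]  node(5,4) S=160.0990 payoff=0.0000 vs cont=0.0000 → 0.0000 [wait]  node(5,5) S=188.9177 payoff=0.0000 vs cont=0.0000 → 0.0000 [wait]  ⇒ S*(5)=82.5757
t_4: node(4,0) S=89.7004 payoff=8.7296 vs cont=10.3120 → 10.3120 [wait]  node(4,1) S=105.8469 payoff=0.0000 vs cont=3.0497 → 3.0497 [wait]  node(4,2) S=124.9000 payoff=0.0000 vs cont=0.4226 → 0.4226 [wait]  node(4,3) S=147.3827 payoff=0.0000 vs cont=0.0000 → 0.0000 [wait]  node(4,4) S=173.9125 payoff=0.0000 vs cont=0.0000 → 0.0000 [wait]  ⇒ S*(4)=-
t_3: node(3,0) S=97.4398 payoff=0.9902 vs cont=6.4321 → 6.4321 [wait]  node(3,1) S=114.9795 payoff=0.0000 vs cont=1.6515 → 1.6515 [wait]  node(3,2) S=135.6765 payoff=0.0000 vs cont=0.1982 → 0.1982 [wait]  node(3,3) S=160.0990 payoff=0.0000 vs cont=0.0000 → 0.0000 [wait]  ⇒ S*(3)=-
t_2: node(2,0) S=105.8469 payoff=0.0000 vs cont=3.8808 → 3.8808 [wait]  node(2,1) S=124.9000 payoff=0.0000 vs cont=0.8783 → 0.8783 [wait]  node(2,2) S=147.3827 payoff=0.0000 vs cont=0.0930 → 0.0930 [wait]  ⇒ S*(2)=-
t_1: node(1,0) S=114.9795 payoff=0.0000 vs cont=2.2797 → 2.2797 [wait]  node(1,1) S=135.6765 payoff=0.0000 vs cont=0.4606 → 0.4606 [wait]  ⇒ S*(1)=-
t_0: node(0,0) S=124.9000 payoff=0.0000 vs cont=1.3102 → 1.3102 [wait]  ⇒ S*(0)=-

price = 1.3102
boundary = - - - - - 82.5757 76.0169 82.5757
tree:
1.3102
2.2797 0.4606
3.8808 0.8783 0.0930
6.4321 1.6515 0.1982 0.0000
10.3120 3.0497 0.4226 0.0000 0.0000
15.8543 5.4973 0.9009 0.0000 0.0000 0.0000
22.4131 9.5783 1.9206 0.0000 0.0000 0.0000 0.0000
28.4510 15.8543 4.0946 0.0000 0.0000 0.0000 0.0000 0.0000
34.0092 22.4131 8.7296 0.0000 0.0000 0.0000 0.0000 0.0000 0.0000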